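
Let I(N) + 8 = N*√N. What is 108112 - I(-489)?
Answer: 108120 + 489*I*√489 ≈ 1.0812e+5 + 10813.0*I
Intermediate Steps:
I(N) = -8 + N^(3/2) (I(N) = -8 + N*√N = -8 + N^(3/2))
108112 - I(-489) = 108112 - (-8 + (-489)^(3/2)) = 108112 - (-8 - 489*I*√489) = 108112 + (8 + 489*I*√489) = 108120 + 489*I*√489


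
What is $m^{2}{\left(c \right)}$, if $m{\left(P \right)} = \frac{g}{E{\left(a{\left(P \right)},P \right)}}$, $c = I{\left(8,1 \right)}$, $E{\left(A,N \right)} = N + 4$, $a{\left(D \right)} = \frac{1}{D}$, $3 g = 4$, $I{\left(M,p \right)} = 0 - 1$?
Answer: $\frac{16}{81} \approx 0.19753$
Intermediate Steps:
$I{\left(M,p \right)} = -1$
$g = \frac{4}{3}$ ($g = \frac{1}{3} \cdot 4 = \frac{4}{3} \approx 1.3333$)
$E{\left(A,N \right)} = 4 + N$
$c = -1$
$m{\left(P \right)} = \frac{4}{3 \left(4 + P\right)}$
$m^{2}{\left(c \right)} = \left(\frac{4}{3 \left(4 - 1\right)}\right)^{2} = \left(\frac{4}{3 \cdot 3}\right)^{2} = \left(\frac{4}{3} \cdot \frac{1}{3}\right)^{2} = \left(\frac{4}{9}\right)^{2} = \frac{16}{81}$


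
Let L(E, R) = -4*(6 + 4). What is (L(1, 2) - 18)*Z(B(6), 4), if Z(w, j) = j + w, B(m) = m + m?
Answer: -928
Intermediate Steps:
L(E, R) = -40 (L(E, R) = -4*10 = -40)
B(m) = 2*m
(L(1, 2) - 18)*Z(B(6), 4) = (-40 - 18)*(4 + 2*6) = -58*(4 + 12) = -58*16 = -928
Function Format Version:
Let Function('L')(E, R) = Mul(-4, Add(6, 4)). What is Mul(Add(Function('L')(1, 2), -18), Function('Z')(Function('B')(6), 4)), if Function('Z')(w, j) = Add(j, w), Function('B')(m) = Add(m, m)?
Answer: -928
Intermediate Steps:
Function('L')(E, R) = -40 (Function('L')(E, R) = Mul(-4, 10) = -40)
Function('B')(m) = Mul(2, m)
Mul(Add(Function('L')(1, 2), -18), Function('Z')(Function('B')(6), 4)) = Mul(Add(-40, -18), Add(4, Mul(2, 6))) = Mul(-58, Add(4, 12)) = Mul(-58, 16) = -928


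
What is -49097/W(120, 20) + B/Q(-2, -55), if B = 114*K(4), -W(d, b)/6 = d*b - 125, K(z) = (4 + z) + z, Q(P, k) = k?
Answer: -3194573/150150 ≈ -21.276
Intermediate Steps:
K(z) = 4 + 2*z
W(d, b) = 750 - 6*b*d (W(d, b) = -6*(d*b - 125) = -6*(b*d - 125) = -6*(-125 + b*d) = 750 - 6*b*d)
B = 1368 (B = 114*(4 + 2*4) = 114*(4 + 8) = 114*12 = 1368)
-49097/W(120, 20) + B/Q(-2, -55) = -49097/(750 - 6*20*120) + 1368/(-55) = -49097/(750 - 14400) + 1368*(-1/55) = -49097/(-13650) - 1368/55 = -49097*(-1/13650) - 1368/55 = 49097/13650 - 1368/55 = -3194573/150150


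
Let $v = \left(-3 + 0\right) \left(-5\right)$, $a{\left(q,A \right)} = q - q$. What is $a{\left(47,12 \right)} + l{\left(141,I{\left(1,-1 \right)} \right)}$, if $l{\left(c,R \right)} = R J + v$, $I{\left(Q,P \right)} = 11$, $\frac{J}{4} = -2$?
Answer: $-73$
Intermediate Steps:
$J = -8$ ($J = 4 \left(-2\right) = -8$)
$a{\left(q,A \right)} = 0$
$v = 15$ ($v = \left(-3\right) \left(-5\right) = 15$)
$l{\left(c,R \right)} = 15 - 8 R$ ($l{\left(c,R \right)} = R \left(-8\right) + 15 = - 8 R + 15 = 15 - 8 R$)
$a{\left(47,12 \right)} + l{\left(141,I{\left(1,-1 \right)} \right)} = 0 + \left(15 - 88\right) = 0 - 73 = -73$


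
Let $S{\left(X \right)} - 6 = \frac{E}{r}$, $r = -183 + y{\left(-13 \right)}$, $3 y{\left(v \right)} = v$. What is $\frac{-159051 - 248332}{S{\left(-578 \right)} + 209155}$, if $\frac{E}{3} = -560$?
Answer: $- \frac{114474623}{58776761} \approx -1.9476$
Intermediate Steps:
$E = -1680$ ($E = 3 \left(-560\right) = -1680$)
$y{\left(v \right)} = \frac{v}{3}$
$r = - \frac{562}{3}$ ($r = -183 + \frac{1}{3} \left(-13\right) = -183 - \frac{13}{3} = - \frac{562}{3} \approx -187.33$)
$S{\left(X \right)} = \frac{4206}{281}$ ($S{\left(X \right)} = 6 - \frac{1680}{- \frac{562}{3}} = 6 - - \frac{2520}{281} = 6 + \frac{2520}{281} = \frac{4206}{281}$)
$\frac{-159051 - 248332}{S{\left(-578 \right)} + 209155} = \frac{-159051 - 248332}{\frac{4206}{281} + 209155} = - \frac{407383}{\frac{58776761}{281}} = \left(-407383\right) \frac{281}{58776761} = - \frac{114474623}{58776761}$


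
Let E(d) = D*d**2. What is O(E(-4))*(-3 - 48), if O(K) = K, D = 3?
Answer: -2448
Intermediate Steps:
E(d) = 3*d**2
O(E(-4))*(-3 - 48) = (3*(-4)**2)*(-3 - 48) = (3*16)*(-51) = 48*(-51) = -2448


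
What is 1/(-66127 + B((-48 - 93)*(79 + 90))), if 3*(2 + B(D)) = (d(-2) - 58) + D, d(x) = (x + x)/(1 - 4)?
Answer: -9/666818 ≈ -1.3497e-5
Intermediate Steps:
d(x) = -2*x/3 (d(x) = (2*x)/(-3) = (2*x)*(-⅓) = -2*x/3)
B(D) = -188/9 + D/3 (B(D) = -2 + ((-⅔*(-2) - 58) + D)/3 = -2 + ((4/3 - 58) + D)/3 = -2 + (-170/3 + D)/3 = -2 + (-170/9 + D/3) = -188/9 + D/3)
1/(-66127 + B((-48 - 93)*(79 + 90))) = 1/(-66127 + (-188/9 + ((-48 - 93)*(79 + 90))/3)) = 1/(-66127 + (-188/9 + (-141*169)/3)) = 1/(-66127 + (-188/9 + (⅓)*(-23829))) = 1/(-66127 + (-188/9 - 7943)) = 1/(-66127 - 71675/9) = 1/(-666818/9) = -9/666818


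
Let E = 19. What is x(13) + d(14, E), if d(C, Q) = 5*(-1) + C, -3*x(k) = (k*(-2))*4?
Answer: 131/3 ≈ 43.667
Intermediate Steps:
x(k) = 8*k/3 (x(k) = -k*(-2)*4/3 = -(-2*k)*4/3 = -(-8)*k/3 = 8*k/3)
d(C, Q) = -5 + C
x(13) + d(14, E) = (8/3)*13 + (-5 + 14) = 104/3 + 9 = 131/3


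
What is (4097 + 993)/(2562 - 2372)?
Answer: 509/19 ≈ 26.789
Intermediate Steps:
(4097 + 993)/(2562 - 2372) = 5090/190 = 5090*(1/190) = 509/19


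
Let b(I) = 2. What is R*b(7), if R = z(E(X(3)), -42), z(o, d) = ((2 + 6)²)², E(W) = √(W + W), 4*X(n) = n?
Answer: 8192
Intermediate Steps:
X(n) = n/4
E(W) = √2*√W (E(W) = √(2*W) = √2*√W)
z(o, d) = 4096 (z(o, d) = (8²)² = 64² = 4096)
R = 4096
R*b(7) = 4096*2 = 8192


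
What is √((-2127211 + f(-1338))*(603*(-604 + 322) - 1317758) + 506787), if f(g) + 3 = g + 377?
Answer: √3166307784487 ≈ 1.7794e+6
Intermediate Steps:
f(g) = 374 + g (f(g) = -3 + (g + 377) = -3 + (377 + g) = 374 + g)
√((-2127211 + f(-1338))*(603*(-604 + 322) - 1317758) + 506787) = √((-2127211 + (374 - 1338))*(603*(-604 + 322) - 1317758) + 506787) = √((-2127211 - 964)*(603*(-282) - 1317758) + 506787) = √(-2128175*(-170046 - 1317758) + 506787) = √(-2128175*(-1487804) + 506787) = √(3166307277700 + 506787) = √3166307784487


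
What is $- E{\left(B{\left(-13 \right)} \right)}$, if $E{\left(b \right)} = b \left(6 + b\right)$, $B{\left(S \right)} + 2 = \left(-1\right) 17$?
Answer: $-247$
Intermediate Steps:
$B{\left(S \right)} = -19$ ($B{\left(S \right)} = -2 - 17 = -19$)
$- E{\left(B{\left(-13 \right)} \right)} = - \left(-19\right) \left(6 - 19\right) = - \left(-19\right) \left(-13\right) = \left(-1\right) 247 = -247$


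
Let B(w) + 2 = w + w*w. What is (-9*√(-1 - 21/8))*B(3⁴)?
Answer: -14940*I*√58 ≈ -1.1378e+5*I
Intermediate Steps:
B(w) = -2 + w + w² (B(w) = -2 + (w + w*w) = -2 + (w + w²) = -2 + w + w²)
(-9*√(-1 - 21/8))*B(3⁴) = (-9*√(-1 - 21/8))*(-2 + 3⁴ + (3⁴)²) = (-9*√(-1 - 21*⅛))*(-2 + 81 + 81²) = (-9*√(-1 - 21/8))*(-2 + 81 + 6561) = -9*I*√58/4*6640 = -14940*I*√58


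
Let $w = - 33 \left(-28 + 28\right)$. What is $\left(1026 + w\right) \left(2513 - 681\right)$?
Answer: $1879632$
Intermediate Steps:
$w = 0$ ($w = \left(-33\right) 0 = 0$)
$\left(1026 + w\right) \left(2513 - 681\right) = \left(1026 + 0\right) \left(2513 - 681\right) = 1026 \left(2513 - 681\right) = 1026 \cdot 1832 = 1879632$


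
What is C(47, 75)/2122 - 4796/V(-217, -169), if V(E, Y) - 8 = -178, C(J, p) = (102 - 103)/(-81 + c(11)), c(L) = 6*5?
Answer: 15265673/541110 ≈ 28.212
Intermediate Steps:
c(L) = 30
C(J, p) = 1/51 (C(J, p) = (102 - 103)/(-81 + 30) = -1/(-51) = -1*(-1/51) = 1/51)
V(E, Y) = -170 (V(E, Y) = 8 - 178 = -170)
C(47, 75)/2122 - 4796/V(-217, -169) = (1/51)/2122 - 4796/(-170) = (1/51)*(1/2122) - 4796*(-1/170) = 1/108222 + 2398/85 = 15265673/541110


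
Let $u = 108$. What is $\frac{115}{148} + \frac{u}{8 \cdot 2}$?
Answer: $\frac{557}{74} \approx 7.527$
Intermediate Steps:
$\frac{115}{148} + \frac{u}{8 \cdot 2} = \frac{115}{148} + \frac{108}{8 \cdot 2} = 115 \cdot \frac{1}{148} + \frac{108}{16} = \frac{115}{148} + 108 \cdot \frac{1}{16} = \frac{115}{148} + \frac{27}{4} = \frac{557}{74}$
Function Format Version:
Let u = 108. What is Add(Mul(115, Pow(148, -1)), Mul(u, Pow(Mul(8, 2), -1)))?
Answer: Rational(557, 74) ≈ 7.5270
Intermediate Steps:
Add(Mul(115, Pow(148, -1)), Mul(u, Pow(Mul(8, 2), -1))) = Add(Mul(115, Pow(148, -1)), Mul(108, Pow(Mul(8, 2), -1))) = Add(Mul(115, Rational(1, 148)), Mul(108, Pow(16, -1))) = Add(Rational(115, 148), Mul(108, Rational(1, 16))) = Add(Rational(115, 148), Rational(27, 4)) = Rational(557, 74)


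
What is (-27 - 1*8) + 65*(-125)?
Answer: -8160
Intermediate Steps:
(-27 - 1*8) + 65*(-125) = (-27 - 8) - 8125 = -35 - 8125 = -8160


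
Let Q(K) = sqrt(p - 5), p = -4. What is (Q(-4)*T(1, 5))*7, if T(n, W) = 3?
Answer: 63*I ≈ 63.0*I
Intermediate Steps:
Q(K) = 3*I (Q(K) = sqrt(-4 - 5) = sqrt(-9) = 3*I)
(Q(-4)*T(1, 5))*7 = ((3*I)*3)*7 = (9*I)*7 = 63*I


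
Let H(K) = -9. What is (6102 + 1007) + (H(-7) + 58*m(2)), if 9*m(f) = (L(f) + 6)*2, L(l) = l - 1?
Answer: 64712/9 ≈ 7190.2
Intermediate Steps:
L(l) = -1 + l
m(f) = 10/9 + 2*f/9 (m(f) = (((-1 + f) + 6)*2)/9 = ((5 + f)*2)/9 = (10 + 2*f)/9 = 10/9 + 2*f/9)
(6102 + 1007) + (H(-7) + 58*m(2)) = (6102 + 1007) + (-9 + 58*(10/9 + (2/9)*2)) = 7109 + (-9 + 58*(10/9 + 4/9)) = 7109 + (-9 + 58*(14/9)) = 7109 + (-9 + 812/9) = 7109 + 731/9 = 64712/9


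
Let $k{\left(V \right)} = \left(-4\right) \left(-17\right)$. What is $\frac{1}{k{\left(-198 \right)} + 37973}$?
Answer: $\frac{1}{38041} \approx 2.6287 \cdot 10^{-5}$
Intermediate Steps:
$k{\left(V \right)} = 68$
$\frac{1}{k{\left(-198 \right)} + 37973} = \frac{1}{68 + 37973} = \frac{1}{38041}$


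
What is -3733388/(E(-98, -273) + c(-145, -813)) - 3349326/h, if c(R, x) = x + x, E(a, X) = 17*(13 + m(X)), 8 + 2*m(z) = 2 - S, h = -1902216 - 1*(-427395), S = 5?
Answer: 408229480634/163705131 ≈ 2493.7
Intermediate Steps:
h = -1474821 (h = -1902216 + 427395 = -1474821)
m(z) = -11/2 (m(z) = -4 + (2 - 1*5)/2 = -4 + (2 - 5)/2 = -4 + (½)*(-3) = -4 - 3/2 = -11/2)
E(a, X) = 255/2 (E(a, X) = 17*(13 - 11/2) = 17*(15/2) = 255/2)
c(R, x) = 2*x
-3733388/(E(-98, -273) + c(-145, -813)) - 3349326/h = -3733388/(255/2 + 2*(-813)) - 3349326/(-1474821) = -3733388/(255/2 - 1626) - 3349326*(-1/1474821) = -3733388/(-2997/2) + 1116442/491607 = -3733388*(-2/2997) + 1116442/491607 = 7466776/2997 + 1116442/491607 = 408229480634/163705131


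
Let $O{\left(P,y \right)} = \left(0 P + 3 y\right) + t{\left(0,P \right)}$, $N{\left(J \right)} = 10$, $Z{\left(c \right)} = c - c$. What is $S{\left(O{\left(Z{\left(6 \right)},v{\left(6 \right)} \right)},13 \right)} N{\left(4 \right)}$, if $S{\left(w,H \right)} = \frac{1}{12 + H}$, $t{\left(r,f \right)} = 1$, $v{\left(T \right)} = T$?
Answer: $\frac{2}{5} \approx 0.4$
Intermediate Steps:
$Z{\left(c \right)} = 0$
$O{\left(P,y \right)} = 1 + 3 y$ ($O{\left(P,y \right)} = \left(0 P + 3 y\right) + 1 = \left(0 + 3 y\right) + 1 = 3 y + 1 = 1 + 3 y$)
$S{\left(O{\left(Z{\left(6 \right)},v{\left(6 \right)} \right)},13 \right)} N{\left(4 \right)} = \frac{1}{12 + 13} \cdot 10 = \frac{1}{25} \cdot 10 = \frac{2}{5}$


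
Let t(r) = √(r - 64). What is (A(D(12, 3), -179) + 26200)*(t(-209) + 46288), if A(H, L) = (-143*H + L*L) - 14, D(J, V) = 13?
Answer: 2609161984 + 56368*I*√273 ≈ 2.6092e+9 + 9.3135e+5*I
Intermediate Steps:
t(r) = √(-64 + r)
A(H, L) = -14 + L² - 143*H (A(H, L) = (-143*H + L²) - 14 = (L² - 143*H) - 14 = -14 + L² - 143*H)
(A(D(12, 3), -179) + 26200)*(t(-209) + 46288) = ((-14 + (-179)² - 143*13) + 26200)*(√(-64 - 209) + 46288) = ((-14 + 32041 - 1859) + 26200)*(√(-273) + 46288) = (30168 + 26200)*(I*√273 + 46288) = 56368*(46288 + I*√273) = 2609161984 + 56368*I*√273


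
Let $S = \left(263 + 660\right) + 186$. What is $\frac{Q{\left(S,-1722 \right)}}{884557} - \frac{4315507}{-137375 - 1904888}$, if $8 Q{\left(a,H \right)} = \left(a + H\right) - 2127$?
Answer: $\frac{7633224900643}{3612996064982} \approx 2.1127$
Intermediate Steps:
$S = 1109$ ($S = 923 + 186 = 1109$)
$Q{\left(a,H \right)} = - \frac{2127}{8} + \frac{H}{8} + \frac{a}{8}$ ($Q{\left(a,H \right)} = \frac{\left(a + H\right) - 2127}{8} = \frac{\left(H + a\right) - 2127}{8} = \frac{-2127 + H + a}{8} = - \frac{2127}{8} + \frac{H}{8} + \frac{a}{8}$)
$\frac{Q{\left(S,-1722 \right)}}{884557} - \frac{4315507}{-137375 - 1904888} = \frac{- \frac{2127}{8} + \frac{1}{8} \left(-1722\right) + \frac{1}{8} \cdot 1109}{884557} - \frac{4315507}{-137375 - 1904888} = \left(- \frac{2127}{8} - \frac{861}{4} + \frac{1109}{8}\right) \frac{1}{884557} - \frac{4315507}{-137375 - 1904888} = \left(- \frac{685}{2}\right) \frac{1}{884557} - \frac{4315507}{-2042263} = - \frac{685}{1769114} - - \frac{4315507}{2042263} = - \frac{685}{1769114} + \frac{4315507}{2042263} = \frac{7633224900643}{3612996064982}$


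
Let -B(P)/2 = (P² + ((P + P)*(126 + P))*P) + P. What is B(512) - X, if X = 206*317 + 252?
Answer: -669582354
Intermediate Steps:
X = 65554 (X = 65302 + 252 = 65554)
B(P) = -2*P - 2*P² - 4*P²*(126 + P) (B(P) = -2*((P² + ((P + P)*(126 + P))*P) + P) = -2*((P² + ((2*P)*(126 + P))*P) + P) = -2*((P² + (2*P*(126 + P))*P) + P) = -2*((P² + 2*P²*(126 + P)) + P) = -2*(P + P² + 2*P²*(126 + P)) = -2*P - 2*P² - 4*P²*(126 + P))
B(512) - X = -2*512*(1 + 2*512² + 253*512) - 1*65554 = -2*512*(1 + 2*262144 + 129536) - 65554 = -2*512*(1 + 524288 + 129536) - 65554 = -2*512*653825 - 65554 = -669516800 - 65554 = -669582354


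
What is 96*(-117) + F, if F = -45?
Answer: -11277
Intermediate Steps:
96*(-117) + F = 96*(-117) - 45 = -11232 - 45 = -11277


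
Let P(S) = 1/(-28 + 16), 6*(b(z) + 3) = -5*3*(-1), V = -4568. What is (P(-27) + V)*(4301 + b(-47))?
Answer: -157160339/8 ≈ -1.9645e+7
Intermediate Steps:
b(z) = -1/2 (b(z) = -3 + (-5*3*(-1))/6 = -3 + (-15*(-1))/6 = -3 + (1/6)*15 = -3 + 5/2 = -1/2)
P(S) = -1/12 (P(S) = 1/(-12) = -1/12)
(P(-27) + V)*(4301 + b(-47)) = (-1/12 - 4568)*(4301 - 1/2) = -54817/12*8601/2 = -157160339/8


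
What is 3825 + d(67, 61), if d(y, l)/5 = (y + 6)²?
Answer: 30470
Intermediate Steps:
d(y, l) = 5*(6 + y)² (d(y, l) = 5*(y + 6)² = 5*(6 + y)²)
3825 + d(67, 61) = 3825 + 5*(6 + 67)² = 3825 + 5*73² = 3825 + 5*5329 = 3825 + 26645 = 30470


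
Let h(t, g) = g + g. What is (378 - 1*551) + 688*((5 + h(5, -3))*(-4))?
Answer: 2579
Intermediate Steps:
h(t, g) = 2*g
(378 - 1*551) + 688*((5 + h(5, -3))*(-4)) = (378 - 1*551) + 688*((5 + 2*(-3))*(-4)) = (378 - 551) + 688*((5 - 6)*(-4)) = -173 + 688*(-1*(-4)) = -173 + 688*4 = -173 + 2752 = 2579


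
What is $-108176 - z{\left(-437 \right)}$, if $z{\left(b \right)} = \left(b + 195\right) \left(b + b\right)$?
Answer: $-319684$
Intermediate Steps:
$z{\left(b \right)} = 2 b \left(195 + b\right)$ ($z{\left(b \right)} = \left(195 + b\right) 2 b = 2 b \left(195 + b\right)$)
$-108176 - z{\left(-437 \right)} = -108176 - 2 \left(-437\right) \left(195 - 437\right) = -108176 - 2 \left(-437\right) \left(-242\right) = -108176 - 211508 = -319684$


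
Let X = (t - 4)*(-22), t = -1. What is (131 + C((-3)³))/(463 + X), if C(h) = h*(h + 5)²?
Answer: -12937/573 ≈ -22.578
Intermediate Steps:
C(h) = h*(5 + h)²
X = 110 (X = (-1 - 4)*(-22) = -5*(-22) = 110)
(131 + C((-3)³))/(463 + X) = (131 + (-3)³*(5 + (-3)³)²)/(463 + 110) = (131 - 27*(5 - 27)²)/573 = (131 - 27*(-22)²)*(1/573) = (131 - 27*484)*(1/573) = (131 - 13068)*(1/573) = -12937*1/573 = -12937/573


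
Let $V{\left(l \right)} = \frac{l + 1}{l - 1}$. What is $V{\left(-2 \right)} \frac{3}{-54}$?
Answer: $- \frac{1}{54} \approx -0.018519$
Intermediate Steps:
$V{\left(l \right)} = \frac{1 + l}{-1 + l}$
$V{\left(-2 \right)} \frac{3}{-54} = \frac{1 - 2}{-1 - 2} \frac{3}{-54} = \frac{1}{-3} \left(-1\right) 3 \left(- \frac{1}{54}\right) = \left(- \frac{1}{3}\right) \left(-1\right) \left(- \frac{1}{18}\right) = \frac{1}{3} \left(- \frac{1}{18}\right) = - \frac{1}{54}$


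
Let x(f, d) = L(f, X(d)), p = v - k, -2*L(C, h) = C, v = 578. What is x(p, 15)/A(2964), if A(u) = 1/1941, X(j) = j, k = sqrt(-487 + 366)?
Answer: -560949 + 21351*I/2 ≈ -5.6095e+5 + 10676.0*I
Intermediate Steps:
k = 11*I (k = sqrt(-121) = 11*I ≈ 11.0*I)
L(C, h) = -C/2
p = 578 - 11*I ≈ 578.0 - 11.0*I
x(f, d) = -f/2
A(u) = 1/1941
x(p, 15)/A(2964) = (-(578 - 11*I)/2)/(1/1941) = (-289 + 11*I/2)*1941 = -560949 + 21351*I/2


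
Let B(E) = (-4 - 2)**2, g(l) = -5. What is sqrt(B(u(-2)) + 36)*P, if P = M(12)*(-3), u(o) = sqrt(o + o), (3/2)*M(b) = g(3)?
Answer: 60*sqrt(2) ≈ 84.853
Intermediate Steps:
M(b) = -10/3 (M(b) = (2/3)*(-5) = -10/3)
u(o) = sqrt(2)*sqrt(o) (u(o) = sqrt(2*o) = sqrt(2)*sqrt(o))
B(E) = 36 (B(E) = (-6)**2 = 36)
P = 10 (P = -10/3*(-3) = 10)
sqrt(B(u(-2)) + 36)*P = sqrt(36 + 36)*10 = sqrt(72)*10 = (6*sqrt(2))*10 = 60*sqrt(2)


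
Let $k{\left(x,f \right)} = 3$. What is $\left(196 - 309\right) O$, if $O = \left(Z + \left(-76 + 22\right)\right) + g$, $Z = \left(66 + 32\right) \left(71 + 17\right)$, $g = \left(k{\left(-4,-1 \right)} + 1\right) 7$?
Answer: $-971574$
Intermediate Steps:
$g = 28$ ($g = \left(3 + 1\right) 7 = 4 \cdot 7 = 28$)
$Z = 8624$ ($Z = 98 \cdot 88 = 8624$)
$O = 8598$ ($O = \left(8624 + \left(-76 + 22\right)\right) + 28 = \left(8624 - 54\right) + 28 = 8570 + 28 = 8598$)
$\left(196 - 309\right) O = \left(196 - 309\right) 8598 = \left(-113\right) 8598 = -971574$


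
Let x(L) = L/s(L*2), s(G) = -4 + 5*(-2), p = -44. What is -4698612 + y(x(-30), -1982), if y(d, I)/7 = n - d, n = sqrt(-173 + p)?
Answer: -4698627 + 7*I*sqrt(217) ≈ -4.6986e+6 + 103.12*I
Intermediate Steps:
n = I*sqrt(217) (n = sqrt(-173 - 44) = sqrt(-217) = I*sqrt(217) ≈ 14.731*I)
s(G) = -14 (s(G) = -4 - 10 = -14)
x(L) = -L/14 (x(L) = L/(-14) = L*(-1/14) = -L/14)
y(d, I) = -7*d + 7*I*sqrt(217) (y(d, I) = 7*(I*sqrt(217) - d) = 7*(-d + I*sqrt(217)) = -7*d + 7*I*sqrt(217))
-4698612 + y(x(-30), -1982) = -4698612 + (-(-1)*(-30)/2 + 7*I*sqrt(217)) = -4698612 + (-7*15/7 + 7*I*sqrt(217)) = -4698612 + (-15 + 7*I*sqrt(217)) = -4698627 + 7*I*sqrt(217)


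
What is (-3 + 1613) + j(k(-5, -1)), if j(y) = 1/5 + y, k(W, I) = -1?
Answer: 8046/5 ≈ 1609.2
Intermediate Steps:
j(y) = ⅕ + y
(-3 + 1613) + j(k(-5, -1)) = (-3 + 1613) + (⅕ - 1) = 1610 - ⅘ = 8046/5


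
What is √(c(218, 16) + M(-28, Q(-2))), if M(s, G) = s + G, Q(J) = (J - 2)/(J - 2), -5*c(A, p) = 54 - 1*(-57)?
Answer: I*√1230/5 ≈ 7.0143*I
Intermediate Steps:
c(A, p) = -111/5 (c(A, p) = -(54 - 1*(-57))/5 = -(54 + 57)/5 = -⅕*111 = -111/5)
Q(J) = 1 (Q(J) = (-2 + J)/(-2 + J) = 1)
M(s, G) = G + s
√(c(218, 16) + M(-28, Q(-2))) = √(-111/5 + (1 - 28)) = √(-111/5 - 27) = √(-246/5) = I*√1230/5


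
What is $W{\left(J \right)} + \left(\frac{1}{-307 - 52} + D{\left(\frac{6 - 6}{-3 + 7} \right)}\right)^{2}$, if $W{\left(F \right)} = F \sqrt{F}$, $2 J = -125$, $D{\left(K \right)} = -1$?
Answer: $\frac{129600}{128881} - \frac{625 i \sqrt{10}}{4} \approx 1.0056 - 494.11 i$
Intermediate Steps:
$J = - \frac{125}{2}$ ($J = \frac{1}{2} \left(-125\right) = - \frac{125}{2} \approx -62.5$)
$W{\left(F \right)} = F^{\frac{3}{2}}$
$W{\left(J \right)} + \left(\frac{1}{-307 - 52} + D{\left(\frac{6 - 6}{-3 + 7} \right)}\right)^{2} = \left(- \frac{125}{2}\right)^{\frac{3}{2}} + \left(\frac{1}{-307 - 52} - 1\right)^{2} = - \frac{625 i \sqrt{10}}{4} + \left(\frac{1}{-359} - 1\right)^{2} = - \frac{625 i \sqrt{10}}{4} + \left(- \frac{1}{359} - 1\right)^{2} = - \frac{625 i \sqrt{10}}{4} + \left(- \frac{360}{359}\right)^{2} = - \frac{625 i \sqrt{10}}{4} + \frac{129600}{128881} = \frac{129600}{128881} - \frac{625 i \sqrt{10}}{4}$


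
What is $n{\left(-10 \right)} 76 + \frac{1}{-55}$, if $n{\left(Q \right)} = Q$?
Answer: $- \frac{41801}{55} \approx -760.02$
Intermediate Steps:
$n{\left(-10 \right)} 76 + \frac{1}{-55} = \left(-10\right) 76 + \frac{1}{-55} = -760 - \frac{1}{55} = - \frac{41801}{55}$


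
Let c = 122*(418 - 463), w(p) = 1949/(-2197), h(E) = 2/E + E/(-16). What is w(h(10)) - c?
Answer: 12059581/2197 ≈ 5489.1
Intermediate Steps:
h(E) = 2/E - E/16 (h(E) = 2/E + E*(-1/16) = 2/E - E/16)
w(p) = -1949/2197 (w(p) = 1949*(-1/2197) = -1949/2197)
c = -5490 (c = 122*(-45) = -5490)
w(h(10)) - c = -1949/2197 - 1*(-5490) = -1949/2197 + 5490 = 12059581/2197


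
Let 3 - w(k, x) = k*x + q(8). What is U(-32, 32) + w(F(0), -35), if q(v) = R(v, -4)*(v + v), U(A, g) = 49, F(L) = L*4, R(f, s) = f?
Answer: -76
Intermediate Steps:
F(L) = 4*L
q(v) = 2*v² (q(v) = v*(v + v) = v*(2*v) = 2*v²)
w(k, x) = -125 - k*x (w(k, x) = 3 - (k*x + 2*8²) = 3 - (k*x + 2*64) = 3 - (k*x + 128) = 3 - (128 + k*x) = 3 + (-128 - k*x) = -125 - k*x)
U(-32, 32) + w(F(0), -35) = 49 + (-125 - 1*4*0*(-35)) = 49 + (-125 - 1*0*(-35)) = 49 + (-125 + 0) = 49 - 125 = -76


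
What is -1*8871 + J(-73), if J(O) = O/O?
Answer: -8870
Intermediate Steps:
J(O) = 1
-1*8871 + J(-73) = -1*8871 + 1 = -8871 + 1 = -8870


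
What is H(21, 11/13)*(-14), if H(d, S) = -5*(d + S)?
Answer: 19880/13 ≈ 1529.2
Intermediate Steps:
H(d, S) = -5*S - 5*d (H(d, S) = -5*(S + d) = -5*S - 5*d)
H(21, 11/13)*(-14) = (-55/13 - 5*21)*(-14) = (-55/13 - 105)*(-14) = -1420/13*(-14) = 19880/13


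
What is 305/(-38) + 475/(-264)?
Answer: -49285/5016 ≈ -9.8256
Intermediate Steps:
305/(-38) + 475/(-264) = 305*(-1/38) + 475*(-1/264) = -305/38 - 475/264 = -49285/5016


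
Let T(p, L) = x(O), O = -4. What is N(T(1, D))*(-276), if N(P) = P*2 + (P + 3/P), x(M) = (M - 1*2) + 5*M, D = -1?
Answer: 280278/13 ≈ 21560.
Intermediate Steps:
x(M) = -2 + 6*M (x(M) = (M - 2) + 5*M = (-2 + M) + 5*M = -2 + 6*M)
T(p, L) = -26 (T(p, L) = -2 + 6*(-4) = -2 - 24 = -26)
N(P) = 3*P + 3/P (N(P) = 2*P + (P + 3/P) = 3*P + 3/P)
N(T(1, D))*(-276) = (3*(-26) + 3/(-26))*(-276) = (-78 + 3*(-1/26))*(-276) = (-78 - 3/26)*(-276) = -2031/26*(-276) = 280278/13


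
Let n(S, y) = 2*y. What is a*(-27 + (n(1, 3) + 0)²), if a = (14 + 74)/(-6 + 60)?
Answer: 44/3 ≈ 14.667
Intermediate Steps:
a = 44/27 (a = 88/54 = 88*(1/54) = 44/27 ≈ 1.6296)
a*(-27 + (n(1, 3) + 0)²) = 44*(-27 + (2*3 + 0)²)/27 = 44*(-27 + (6 + 0)²)/27 = 44*(-27 + 6²)/27 = 44*(-27 + 36)/27 = (44/27)*9 = 44/3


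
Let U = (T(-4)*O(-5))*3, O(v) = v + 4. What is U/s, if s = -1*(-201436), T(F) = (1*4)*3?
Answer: -9/50359 ≈ -0.00017872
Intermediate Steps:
O(v) = 4 + v
T(F) = 12 (T(F) = 4*3 = 12)
U = -36 (U = (12*(4 - 5))*3 = (12*(-1))*3 = -12*3 = -36)
s = 201436
U/s = -36/201436 = -36*1/201436 = -9/50359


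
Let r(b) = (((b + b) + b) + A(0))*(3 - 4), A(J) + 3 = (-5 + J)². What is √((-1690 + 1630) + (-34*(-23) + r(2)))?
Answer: √694 ≈ 26.344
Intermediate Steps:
A(J) = -3 + (-5 + J)²
r(b) = -22 - 3*b (r(b) = (((b + b) + b) + (-3 + (-5 + 0)²))*(3 - 4) = ((2*b + b) + (-3 + (-5)²))*(-1) = (3*b + (-3 + 25))*(-1) = (3*b + 22)*(-1) = (22 + 3*b)*(-1) = -22 - 3*b)
√((-1690 + 1630) + (-34*(-23) + r(2))) = √((-1690 + 1630) + (-34*(-23) + (-22 - 3*2))) = √(-60 + (782 + (-22 - 6))) = √(-60 + (782 - 28)) = √(-60 + 754) = √694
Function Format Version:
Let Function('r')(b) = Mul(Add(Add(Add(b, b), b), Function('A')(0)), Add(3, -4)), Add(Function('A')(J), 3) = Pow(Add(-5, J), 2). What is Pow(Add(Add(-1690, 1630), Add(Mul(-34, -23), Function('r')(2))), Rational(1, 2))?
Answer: Pow(694, Rational(1, 2)) ≈ 26.344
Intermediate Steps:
Function('A')(J) = Add(-3, Pow(Add(-5, J), 2))
Function('r')(b) = Add(-22, Mul(-3, b)) (Function('r')(b) = Mul(Add(Add(Add(b, b), b), Add(-3, Pow(Add(-5, 0), 2))), Add(3, -4)) = Mul(Add(Add(Mul(2, b), b), Add(-3, Pow(-5, 2))), -1) = Mul(Add(Mul(3, b), Add(-3, 25)), -1) = Mul(Add(Mul(3, b), 22), -1) = Mul(Add(22, Mul(3, b)), -1) = Add(-22, Mul(-3, b)))
Pow(Add(Add(-1690, 1630), Add(Mul(-34, -23), Function('r')(2))), Rational(1, 2)) = Pow(Add(Add(-1690, 1630), Add(Mul(-34, -23), Add(-22, Mul(-3, 2)))), Rational(1, 2)) = Pow(Add(-60, Add(782, Add(-22, -6))), Rational(1, 2)) = Pow(Add(-60, Add(782, -28)), Rational(1, 2)) = Pow(Add(-60, 754), Rational(1, 2)) = Pow(694, Rational(1, 2))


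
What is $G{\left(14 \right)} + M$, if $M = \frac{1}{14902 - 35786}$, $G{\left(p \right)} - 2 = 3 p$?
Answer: $\frac{918895}{20884} \approx 44.0$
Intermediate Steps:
$G{\left(p \right)} = 2 + 3 p$
$M = - \frac{1}{20884}$ ($M = \frac{1}{-20884} = - \frac{1}{20884} \approx -4.7884 \cdot 10^{-5}$)
$G{\left(14 \right)} + M = \left(2 + 3 \cdot 14\right) - \frac{1}{20884} = \left(2 + 42\right) - \frac{1}{20884} = 44 - \frac{1}{20884} = \frac{918895}{20884}$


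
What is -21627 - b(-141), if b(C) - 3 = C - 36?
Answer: -21453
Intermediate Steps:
b(C) = -33 + C (b(C) = 3 + (C - 36) = 3 + (-36 + C) = -33 + C)
-21627 - b(-141) = -21627 - (-33 - 141) = -21627 - 1*(-174) = -21627 + 174 = -21453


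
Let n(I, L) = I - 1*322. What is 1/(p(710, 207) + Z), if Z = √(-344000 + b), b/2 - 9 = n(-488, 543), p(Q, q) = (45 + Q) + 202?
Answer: 957/1261451 - I*√345602/1261451 ≈ 0.00075865 - 0.00046603*I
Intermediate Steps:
n(I, L) = -322 + I (n(I, L) = I - 322 = -322 + I)
p(Q, q) = 247 + Q
b = -1602 (b = 18 + 2*(-322 - 488) = 18 + 2*(-810) = 18 - 1620 = -1602)
Z = I*√345602 (Z = √(-344000 - 1602) = √(-345602) = I*√345602 ≈ 587.88*I)
1/(p(710, 207) + Z) = 1/((247 + 710) + I*√345602) = 1/(957 + I*√345602)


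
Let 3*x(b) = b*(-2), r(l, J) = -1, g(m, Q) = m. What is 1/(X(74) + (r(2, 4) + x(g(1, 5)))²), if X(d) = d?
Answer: 9/691 ≈ 0.013025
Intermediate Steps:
x(b) = -2*b/3 (x(b) = (b*(-2))/3 = (-2*b)/3 = -2*b/3)
1/(X(74) + (r(2, 4) + x(g(1, 5)))²) = 1/(74 + (-1 - ⅔*1)²) = 1/(74 + (-1 - ⅔)²) = 1/(74 + (-5/3)²) = 1/(74 + 25/9) = 1/(691/9) = 9/691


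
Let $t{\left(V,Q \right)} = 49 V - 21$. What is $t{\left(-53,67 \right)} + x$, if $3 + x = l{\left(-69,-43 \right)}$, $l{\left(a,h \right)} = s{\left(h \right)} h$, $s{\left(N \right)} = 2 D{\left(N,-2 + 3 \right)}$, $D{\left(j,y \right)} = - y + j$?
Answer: $1163$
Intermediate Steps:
$D{\left(j,y \right)} = j - y$
$t{\left(V,Q \right)} = -21 + 49 V$
$s{\left(N \right)} = -2 + 2 N$ ($s{\left(N \right)} = 2 \left(N - \left(-2 + 3\right)\right) = 2 \left(N - 1\right) = 2 \left(-1 + N\right) = -2 + 2 N$)
$l{\left(a,h \right)} = h \left(-2 + 2 h\right)$ ($l{\left(a,h \right)} = \left(-2 + 2 h\right) h = h \left(-2 + 2 h\right)$)
$x = 3781$ ($x = -3 + 2 \left(-43\right) \left(-1 - 43\right) = -3 + 2 \left(-43\right) \left(-44\right) = -3 + 3784 = 3781$)
$t{\left(-53,67 \right)} + x = \left(-21 + 49 \left(-53\right)\right) + 3781 = \left(-21 - 2597\right) + 3781 = -2618 + 3781 = 1163$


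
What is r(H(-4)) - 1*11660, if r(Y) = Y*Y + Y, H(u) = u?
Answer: -11648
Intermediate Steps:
r(Y) = Y + Y² (r(Y) = Y² + Y = Y + Y²)
r(H(-4)) - 1*11660 = -4*(1 - 4) - 1*11660 = -4*(-3) - 11660 = 12 - 11660 = -11648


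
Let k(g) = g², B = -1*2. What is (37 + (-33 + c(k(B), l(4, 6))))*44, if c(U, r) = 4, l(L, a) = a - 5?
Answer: 352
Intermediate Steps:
B = -2
l(L, a) = -5 + a
(37 + (-33 + c(k(B), l(4, 6))))*44 = (37 + (-33 + 4))*44 = (37 - 29)*44 = 8*44 = 352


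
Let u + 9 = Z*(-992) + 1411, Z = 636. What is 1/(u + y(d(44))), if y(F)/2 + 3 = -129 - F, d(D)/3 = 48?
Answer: -1/630062 ≈ -1.5871e-6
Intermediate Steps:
d(D) = 144 (d(D) = 3*48 = 144)
y(F) = -264 - 2*F (y(F) = -6 + 2*(-129 - F) = -6 + (-258 - 2*F) = -264 - 2*F)
u = -629510 (u = -9 + (636*(-992) + 1411) = -9 + (-630912 + 1411) = -9 - 629501 = -629510)
1/(u + y(d(44))) = 1/(-629510 + (-264 - 2*144)) = 1/(-629510 + (-264 - 288)) = 1/(-629510 - 552) = 1/(-630062) = -1/630062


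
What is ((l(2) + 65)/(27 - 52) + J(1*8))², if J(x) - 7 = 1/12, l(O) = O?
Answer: 1745041/90000 ≈ 19.389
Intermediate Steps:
J(x) = 85/12 (J(x) = 7 + 1/12 = 85/12)
((l(2) + 65)/(27 - 52) + J(1*8))² = ((2 + 65)/(27 - 52) + 85/12)² = (67/(-25) + 85/12)² = (67*(-1/25) + 85/12)² = (-67/25 + 85/12)² = (1321/300)² = 1745041/90000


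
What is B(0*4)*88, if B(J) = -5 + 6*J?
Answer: -440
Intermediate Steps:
B(0*4)*88 = (-5 + 6*(0*4))*88 = (-5 + 6*0)*88 = (-5 + 0)*88 = -5*88 = -440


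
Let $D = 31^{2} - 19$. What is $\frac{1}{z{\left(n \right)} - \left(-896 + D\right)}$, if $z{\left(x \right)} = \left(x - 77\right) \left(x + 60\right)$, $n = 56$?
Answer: $- \frac{1}{2482} \approx -0.0004029$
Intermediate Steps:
$D = 942$ ($D = 961 - 19 = 942$)
$z{\left(x \right)} = \left(-77 + x\right) \left(60 + x\right)$
$\frac{1}{z{\left(n \right)} - \left(-896 + D\right)} = \frac{1}{\left(-4620 + 56^{2} - 952\right) + \left(896 - 942\right)} = \frac{1}{\left(-4620 + 3136 - 952\right) + \left(896 - 942\right)} = \frac{1}{-2436 - 46} = \frac{1}{-2482} = - \frac{1}{2482}$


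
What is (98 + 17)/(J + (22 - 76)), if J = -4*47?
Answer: -115/242 ≈ -0.47521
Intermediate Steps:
J = -188
(98 + 17)/(J + (22 - 76)) = (98 + 17)/(-188 + (22 - 76)) = 115/(-188 - 54) = 115/(-242) = -1/242*115 = -115/242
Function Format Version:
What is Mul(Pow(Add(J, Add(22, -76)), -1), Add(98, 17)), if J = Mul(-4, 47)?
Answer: Rational(-115, 242) ≈ -0.47521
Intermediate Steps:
J = -188
Mul(Pow(Add(J, Add(22, -76)), -1), Add(98, 17)) = Mul(Pow(Add(-188, Add(22, -76)), -1), Add(98, 17)) = Mul(Pow(Add(-188, -54), -1), 115) = Mul(Pow(-242, -1), 115) = Mul(Rational(-1, 242), 115) = Rational(-115, 242)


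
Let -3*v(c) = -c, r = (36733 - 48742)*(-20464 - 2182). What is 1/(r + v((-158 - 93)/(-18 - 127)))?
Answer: 435/118300779341 ≈ 3.6771e-9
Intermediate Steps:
r = 271955814 (r = -12009*(-22646) = 271955814)
v(c) = c/3 (v(c) = -(-1)*c/3 = c/3)
1/(r + v((-158 - 93)/(-18 - 127))) = 1/(271955814 + ((-158 - 93)/(-18 - 127))/3) = 1/(271955814 + (-251/(-145))/3) = 1/(271955814 + (-251*(-1/145))/3) = 1/(271955814 + (⅓)*(251/145)) = 1/(271955814 + 251/435) = 1/(118300779341/435) = 435/118300779341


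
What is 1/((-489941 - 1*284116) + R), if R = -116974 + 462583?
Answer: -1/428448 ≈ -2.3340e-6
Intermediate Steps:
R = 345609
1/((-489941 - 1*284116) + R) = 1/((-489941 - 1*284116) + 345609) = 1/((-489941 - 284116) + 345609) = 1/(-774057 + 345609) = 1/(-428448) = -1/428448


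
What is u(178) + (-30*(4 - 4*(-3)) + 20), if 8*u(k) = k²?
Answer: 7001/2 ≈ 3500.5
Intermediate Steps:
u(k) = k²/8
u(178) + (-30*(4 - 4*(-3)) + 20) = (⅛)*178² + (-30*(4 - 4*(-3)) + 20) = (⅛)*31684 + (-30*(4 + 12) + 20) = 7921/2 + (-30*16 + 20) = 7921/2 + (-480 + 20) = 7921/2 - 460 = 7001/2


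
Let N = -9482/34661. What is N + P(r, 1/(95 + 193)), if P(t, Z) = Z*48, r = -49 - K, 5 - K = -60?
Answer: -2021/18906 ≈ -0.10690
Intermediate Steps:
K = 65 (K = 5 - 1*(-60) = 5 + 60 = 65)
N = -862/3151 (N = -9482*1/34661 = -862/3151 ≈ -0.27356)
r = -114 (r = -49 - 1*65 = -49 - 65 = -114)
P(t, Z) = 48*Z
N + P(r, 1/(95 + 193)) = -862/3151 + 48/(95 + 193) = -862/3151 + 48/288 = -862/3151 + 48*(1/288) = -862/3151 + ⅙ = -2021/18906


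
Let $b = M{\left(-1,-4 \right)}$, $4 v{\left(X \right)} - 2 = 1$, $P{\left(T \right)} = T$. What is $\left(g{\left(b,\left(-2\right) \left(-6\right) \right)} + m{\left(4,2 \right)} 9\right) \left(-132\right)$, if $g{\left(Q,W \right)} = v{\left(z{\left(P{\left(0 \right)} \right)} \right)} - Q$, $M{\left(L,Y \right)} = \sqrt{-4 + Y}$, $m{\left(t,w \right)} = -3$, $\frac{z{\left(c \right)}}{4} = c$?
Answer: $3465 + 264 i \sqrt{2} \approx 3465.0 + 373.35 i$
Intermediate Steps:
$z{\left(c \right)} = 4 c$
$v{\left(X \right)} = \frac{3}{4}$ ($v{\left(X \right)} = \frac{1}{2} + \frac{1}{4} \cdot 1 = \frac{1}{2} + \frac{1}{4} = \frac{3}{4}$)
$b = 2 i \sqrt{2}$ ($b = \sqrt{-4 - 4} = \sqrt{-8} = 2 i \sqrt{2} \approx 2.8284 i$)
$g{\left(Q,W \right)} = \frac{3}{4} - Q$
$\left(g{\left(b,\left(-2\right) \left(-6\right) \right)} + m{\left(4,2 \right)} 9\right) \left(-132\right) = \left(\left(\frac{3}{4} - 2 i \sqrt{2}\right) - 27\right) \left(-132\right) = \left(- \frac{105}{4} - 2 i \sqrt{2}\right) \left(-132\right) = 3465 + 264 i \sqrt{2}$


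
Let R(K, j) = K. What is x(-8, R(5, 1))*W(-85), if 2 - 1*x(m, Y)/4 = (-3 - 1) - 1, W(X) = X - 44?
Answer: -3612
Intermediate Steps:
W(X) = -44 + X
x(m, Y) = 28 (x(m, Y) = 8 - 4*((-3 - 1) - 1) = 8 - 4*(-4 - 1) = 8 - 4*(-5) = 8 + 20 = 28)
x(-8, R(5, 1))*W(-85) = 28*(-44 - 85) = 28*(-129) = -3612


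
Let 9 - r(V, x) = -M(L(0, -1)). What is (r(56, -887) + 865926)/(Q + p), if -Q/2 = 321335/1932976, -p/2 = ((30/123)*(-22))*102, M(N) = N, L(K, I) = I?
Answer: 34313507611472/43362806705 ≈ 791.31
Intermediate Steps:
p = 44880/41 (p = -2*(30/123)*(-22)*102 = -2*(30*(1/123))*(-22)*102 = -2*(10/41)*(-22)*102 = -(-440)*102/41 = -2*(-22440/41) = 44880/41 ≈ 1094.6)
r(V, x) = 8 (r(V, x) = 9 - (-1)*(-1) = 9 - 1*1 = 9 - 1 = 8)
Q = -321335/966488 (Q = -642670/1932976 = -2*321335/1932976 = -321335/966488 ≈ -0.33248)
(r(56, -887) + 865926)/(Q + p) = (8 + 865926)/(-321335/966488 + 44880/41) = 865934/(43362806705/39626008) = 865934*(39626008/43362806705) = 34313507611472/43362806705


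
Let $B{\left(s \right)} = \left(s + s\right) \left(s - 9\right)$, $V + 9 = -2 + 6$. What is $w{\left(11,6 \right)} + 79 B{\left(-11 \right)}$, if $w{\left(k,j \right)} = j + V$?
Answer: $34761$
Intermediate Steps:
$V = -5$ ($V = -9 + \left(-2 + 6\right) = -9 + 4 = -5$)
$w{\left(k,j \right)} = -5 + j$ ($w{\left(k,j \right)} = j - 5 = -5 + j$)
$B{\left(s \right)} = 2 s \left(-9 + s\right)$
$w{\left(11,6 \right)} + 79 B{\left(-11 \right)} = \left(-5 + 6\right) + 79 \cdot 2 \left(-11\right) \left(-9 - 11\right) = 1 + 79 \cdot 2 \left(-11\right) \left(-20\right) = 1 + 79 \cdot 440 = 1 + 34760 = 34761$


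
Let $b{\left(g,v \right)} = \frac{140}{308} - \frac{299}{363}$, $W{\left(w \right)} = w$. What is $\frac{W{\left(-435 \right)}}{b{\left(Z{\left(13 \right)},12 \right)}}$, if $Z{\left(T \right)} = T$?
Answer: $\frac{157905}{134} \approx 1178.4$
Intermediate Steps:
$b{\left(g,v \right)} = - \frac{134}{363}$ ($b{\left(g,v \right)} = 140 \cdot \frac{1}{308} - \frac{299}{363} = \frac{5}{11} - \frac{299}{363} = - \frac{134}{363}$)
$\frac{W{\left(-435 \right)}}{b{\left(Z{\left(13 \right)},12 \right)}} = - \frac{435}{- \frac{134}{363}} = \left(-435\right) \left(- \frac{363}{134}\right) = \frac{157905}{134}$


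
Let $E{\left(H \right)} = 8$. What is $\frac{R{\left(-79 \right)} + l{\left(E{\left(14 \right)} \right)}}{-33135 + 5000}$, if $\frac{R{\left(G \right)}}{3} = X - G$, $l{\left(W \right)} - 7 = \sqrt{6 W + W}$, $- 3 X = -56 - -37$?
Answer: $- \frac{263}{28135} - \frac{2 \sqrt{14}}{28135} \approx -0.0096138$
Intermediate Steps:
$X = \frac{19}{3}$ ($X = - \frac{-56 - -37}{3} = - \frac{-56 + 37}{3} = \left(- \frac{1}{3}\right) \left(-19\right) = \frac{19}{3} \approx 6.3333$)
$l{\left(W \right)} = 7 + \sqrt{7} \sqrt{W}$ ($l{\left(W \right)} = 7 + \sqrt{6 W + W} = 7 + \sqrt{7 W} = 7 + \sqrt{7} \sqrt{W}$)
$R{\left(G \right)} = 19 - 3 G$ ($R{\left(G \right)} = 3 \left(\frac{19}{3} - G\right) = 19 - 3 G$)
$\frac{R{\left(-79 \right)} + l{\left(E{\left(14 \right)} \right)}}{-33135 + 5000} = \frac{\left(19 - -237\right) + \left(7 + \sqrt{7} \sqrt{8}\right)}{-33135 + 5000} = \frac{\left(19 + 237\right) + \left(7 + \sqrt{7} \cdot 2 \sqrt{2}\right)}{-28135} = \left(256 + \left(7 + 2 \sqrt{14}\right)\right) \left(- \frac{1}{28135}\right) = \left(263 + 2 \sqrt{14}\right) \left(- \frac{1}{28135}\right) = - \frac{263}{28135} - \frac{2 \sqrt{14}}{28135}$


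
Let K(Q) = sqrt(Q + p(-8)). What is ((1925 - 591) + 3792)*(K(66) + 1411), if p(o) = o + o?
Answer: 7232786 + 25630*sqrt(2) ≈ 7.2690e+6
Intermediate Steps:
p(o) = 2*o
K(Q) = sqrt(-16 + Q) (K(Q) = sqrt(Q + 2*(-8)) = sqrt(Q - 16) = sqrt(-16 + Q))
((1925 - 591) + 3792)*(K(66) + 1411) = ((1925 - 591) + 3792)*(sqrt(-16 + 66) + 1411) = (1334 + 3792)*(sqrt(50) + 1411) = 5126*(5*sqrt(2) + 1411) = 5126*(1411 + 5*sqrt(2)) = 7232786 + 25630*sqrt(2)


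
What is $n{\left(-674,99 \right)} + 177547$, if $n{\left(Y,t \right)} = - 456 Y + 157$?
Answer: $485048$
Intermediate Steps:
$n{\left(Y,t \right)} = 157 - 456 Y$
$n{\left(-674,99 \right)} + 177547 = \left(157 - -307344\right) + 177547 = \left(157 + 307344\right) + 177547 = 307501 + 177547 = 485048$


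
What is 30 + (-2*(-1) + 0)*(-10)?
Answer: 10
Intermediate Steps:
30 + (-2*(-1) + 0)*(-10) = 30 + (2 + 0)*(-10) = 30 + 2*(-10) = 30 - 20 = 10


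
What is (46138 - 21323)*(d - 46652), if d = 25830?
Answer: -516697930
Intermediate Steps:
(46138 - 21323)*(d - 46652) = (46138 - 21323)*(25830 - 46652) = 24815*(-20822) = -516697930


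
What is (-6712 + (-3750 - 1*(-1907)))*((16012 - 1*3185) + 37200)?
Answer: -427980985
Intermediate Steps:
(-6712 + (-3750 - 1*(-1907)))*((16012 - 1*3185) + 37200) = (-6712 + (-3750 + 1907))*((16012 - 3185) + 37200) = (-6712 - 1843)*(12827 + 37200) = -8555*50027 = -427980985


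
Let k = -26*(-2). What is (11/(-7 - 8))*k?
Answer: -572/15 ≈ -38.133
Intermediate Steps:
k = 52
(11/(-7 - 8))*k = (11/(-7 - 8))*52 = (11/(-15))*52 = (11*(-1/15))*52 = -11/15*52 = -572/15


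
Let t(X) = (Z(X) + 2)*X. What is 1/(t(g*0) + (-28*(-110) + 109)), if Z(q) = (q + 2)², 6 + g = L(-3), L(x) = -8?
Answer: 1/3189 ≈ 0.00031358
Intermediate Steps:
g = -14 (g = -6 - 8 = -14)
Z(q) = (2 + q)²
t(X) = X*(2 + (2 + X)²) (t(X) = ((2 + X)² + 2)*X = (2 + (2 + X)²)*X = X*(2 + (2 + X)²))
1/(t(g*0) + (-28*(-110) + 109)) = 1/((-14*0)*(2 + (2 - 14*0)²) + (-28*(-110) + 109)) = 1/(0*(2 + (2 + 0)²) + (3080 + 109)) = 1/(0*(2 + 2²) + 3189) = 1/(0*(2 + 4) + 3189) = 1/(0*6 + 3189) = 1/(0 + 3189) = 1/3189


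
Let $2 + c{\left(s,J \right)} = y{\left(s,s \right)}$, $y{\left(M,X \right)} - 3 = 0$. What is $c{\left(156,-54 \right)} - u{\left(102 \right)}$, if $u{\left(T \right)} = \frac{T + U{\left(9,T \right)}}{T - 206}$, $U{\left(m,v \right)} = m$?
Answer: $\frac{215}{104} \approx 2.0673$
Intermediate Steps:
$y{\left(M,X \right)} = 3$ ($y{\left(M,X \right)} = 3 + 0 = 3$)
$u{\left(T \right)} = \frac{9 + T}{-206 + T}$ ($u{\left(T \right)} = \frac{T + 9}{T - 206} = \frac{9 + T}{-206 + T}$)
$c{\left(s,J \right)} = 1$ ($c{\left(s,J \right)} = -2 + 3 = 1$)
$c{\left(156,-54 \right)} - u{\left(102 \right)} = 1 - \frac{9 + 102}{-206 + 102} = 1 - \frac{1}{-104} \cdot 111 = 1 - \left(- \frac{1}{104}\right) 111 = 1 - - \frac{111}{104} = 1 + \frac{111}{104} = \frac{215}{104}$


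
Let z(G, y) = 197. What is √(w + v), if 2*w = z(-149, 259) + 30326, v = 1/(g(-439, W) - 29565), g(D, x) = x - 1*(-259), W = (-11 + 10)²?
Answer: √52425268426930/58610 ≈ 123.54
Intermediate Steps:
W = 1 (W = (-1)² = 1)
g(D, x) = 259 + x (g(D, x) = x + 259 = 259 + x)
v = -1/29305 (v = 1/((259 + 1) - 29565) = 1/(260 - 29565) = 1/(-29305) = -1/29305 ≈ -3.4124e-5)
w = 30523/2 (w = (197 + 30326)/2 = (½)*30523 = 30523/2 ≈ 15262.)
√(w + v) = √(30523/2 - 1/29305) = √(894476513/58610) = √52425268426930/58610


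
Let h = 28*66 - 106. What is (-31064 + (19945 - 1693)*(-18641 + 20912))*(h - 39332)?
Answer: -1556948780520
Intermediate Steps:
h = 1742 (h = 1848 - 106 = 1742)
(-31064 + (19945 - 1693)*(-18641 + 20912))*(h - 39332) = (-31064 + (19945 - 1693)*(-18641 + 20912))*(1742 - 39332) = (-31064 + 18252*2271)*(-37590) = (-31064 + 41450292)*(-37590) = 41419228*(-37590) = -1556948780520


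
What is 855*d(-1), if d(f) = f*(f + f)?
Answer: 1710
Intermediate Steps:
d(f) = 2*f² (d(f) = f*(2*f) = 2*f²)
855*d(-1) = 855*(2*(-1)²) = 855*(2*1) = 855*2 = 1710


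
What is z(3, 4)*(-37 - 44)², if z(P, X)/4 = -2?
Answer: -52488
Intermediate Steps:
z(P, X) = -8 (z(P, X) = 4*(-2) = -8)
z(3, 4)*(-37 - 44)² = -8*(-37 - 44)² = -8*(-81)² = -8*6561 = -52488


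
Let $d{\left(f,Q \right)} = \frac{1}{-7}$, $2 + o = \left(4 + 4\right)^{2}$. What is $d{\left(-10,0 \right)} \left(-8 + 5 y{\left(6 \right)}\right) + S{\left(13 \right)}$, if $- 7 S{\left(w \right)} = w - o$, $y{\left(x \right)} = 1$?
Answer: $\frac{52}{7} \approx 7.4286$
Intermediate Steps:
$o = 62$ ($o = -2 + \left(4 + 4\right)^{2} = -2 + 8^{2} = -2 + 64 = 62$)
$d{\left(f,Q \right)} = - \frac{1}{7}$
$S{\left(w \right)} = \frac{62}{7} - \frac{w}{7}$ ($S{\left(w \right)} = - \frac{w - 62}{7} = - \frac{-62 + w}{7} = \frac{62}{7} - \frac{w}{7}$)
$d{\left(-10,0 \right)} \left(-8 + 5 y{\left(6 \right)}\right) + S{\left(13 \right)} = - \frac{-8 + 5 \cdot 1}{7} + \left(\frac{62}{7} - \frac{13}{7}\right) = - \frac{-8 + 5}{7} + \left(\frac{62}{7} - \frac{13}{7}\right) = \left(- \frac{1}{7}\right) \left(-3\right) + 7 = \frac{3}{7} + 7 = \frac{52}{7}$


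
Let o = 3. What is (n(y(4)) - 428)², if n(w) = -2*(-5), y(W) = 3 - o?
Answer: 174724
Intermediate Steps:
y(W) = 0 (y(W) = 3 - 1*3 = 3 - 3 = 0)
n(w) = 10
(n(y(4)) - 428)² = (10 - 428)² = (-418)² = 174724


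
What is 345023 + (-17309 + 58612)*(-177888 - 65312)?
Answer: -10044544577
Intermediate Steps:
345023 + (-17309 + 58612)*(-177888 - 65312) = 345023 + 41303*(-243200) = 345023 - 10044889600 = -10044544577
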